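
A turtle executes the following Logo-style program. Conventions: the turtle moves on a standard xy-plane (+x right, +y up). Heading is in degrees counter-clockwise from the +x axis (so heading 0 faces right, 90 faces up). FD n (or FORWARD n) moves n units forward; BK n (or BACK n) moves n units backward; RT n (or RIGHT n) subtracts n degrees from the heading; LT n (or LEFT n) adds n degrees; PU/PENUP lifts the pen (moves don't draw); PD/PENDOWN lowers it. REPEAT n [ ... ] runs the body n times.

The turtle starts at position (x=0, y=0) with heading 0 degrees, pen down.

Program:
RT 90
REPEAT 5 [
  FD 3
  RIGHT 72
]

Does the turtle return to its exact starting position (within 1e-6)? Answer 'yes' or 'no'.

Executing turtle program step by step:
Start: pos=(0,0), heading=0, pen down
RT 90: heading 0 -> 270
REPEAT 5 [
  -- iteration 1/5 --
  FD 3: (0,0) -> (0,-3) [heading=270, draw]
  RT 72: heading 270 -> 198
  -- iteration 2/5 --
  FD 3: (0,-3) -> (-2.853,-3.927) [heading=198, draw]
  RT 72: heading 198 -> 126
  -- iteration 3/5 --
  FD 3: (-2.853,-3.927) -> (-4.617,-1.5) [heading=126, draw]
  RT 72: heading 126 -> 54
  -- iteration 4/5 --
  FD 3: (-4.617,-1.5) -> (-2.853,0.927) [heading=54, draw]
  RT 72: heading 54 -> 342
  -- iteration 5/5 --
  FD 3: (-2.853,0.927) -> (0,0) [heading=342, draw]
  RT 72: heading 342 -> 270
]
Final: pos=(0,0), heading=270, 5 segment(s) drawn

Start position: (0, 0)
Final position: (0, 0)
Distance = 0; < 1e-6 -> CLOSED

Answer: yes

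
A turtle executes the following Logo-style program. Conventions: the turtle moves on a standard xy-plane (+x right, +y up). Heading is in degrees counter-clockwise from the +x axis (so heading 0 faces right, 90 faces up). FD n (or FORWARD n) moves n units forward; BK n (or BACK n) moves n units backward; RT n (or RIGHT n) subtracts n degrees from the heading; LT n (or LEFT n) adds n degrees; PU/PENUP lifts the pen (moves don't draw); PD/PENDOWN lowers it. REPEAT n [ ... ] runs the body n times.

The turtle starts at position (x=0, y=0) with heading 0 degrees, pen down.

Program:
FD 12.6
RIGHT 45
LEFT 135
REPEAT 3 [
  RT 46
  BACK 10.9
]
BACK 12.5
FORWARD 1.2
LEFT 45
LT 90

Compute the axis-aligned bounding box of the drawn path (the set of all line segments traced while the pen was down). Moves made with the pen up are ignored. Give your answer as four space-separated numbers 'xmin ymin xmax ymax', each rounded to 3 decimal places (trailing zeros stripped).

Answer: -21.792 -7.572 12.6 10.198

Derivation:
Executing turtle program step by step:
Start: pos=(0,0), heading=0, pen down
FD 12.6: (0,0) -> (12.6,0) [heading=0, draw]
RT 45: heading 0 -> 315
LT 135: heading 315 -> 90
REPEAT 3 [
  -- iteration 1/3 --
  RT 46: heading 90 -> 44
  BK 10.9: (12.6,0) -> (4.759,-7.572) [heading=44, draw]
  -- iteration 2/3 --
  RT 46: heading 44 -> 358
  BK 10.9: (4.759,-7.572) -> (-6.134,-7.191) [heading=358, draw]
  -- iteration 3/3 --
  RT 46: heading 358 -> 312
  BK 10.9: (-6.134,-7.191) -> (-13.428,0.909) [heading=312, draw]
]
BK 12.5: (-13.428,0.909) -> (-21.792,10.198) [heading=312, draw]
FD 1.2: (-21.792,10.198) -> (-20.989,9.306) [heading=312, draw]
LT 45: heading 312 -> 357
LT 90: heading 357 -> 87
Final: pos=(-20.989,9.306), heading=87, 6 segment(s) drawn

Segment endpoints: x in {-21.792, -20.989, -13.428, -6.134, 0, 4.759, 12.6}, y in {-7.572, -7.191, 0, 0.909, 9.306, 10.198}
xmin=-21.792, ymin=-7.572, xmax=12.6, ymax=10.198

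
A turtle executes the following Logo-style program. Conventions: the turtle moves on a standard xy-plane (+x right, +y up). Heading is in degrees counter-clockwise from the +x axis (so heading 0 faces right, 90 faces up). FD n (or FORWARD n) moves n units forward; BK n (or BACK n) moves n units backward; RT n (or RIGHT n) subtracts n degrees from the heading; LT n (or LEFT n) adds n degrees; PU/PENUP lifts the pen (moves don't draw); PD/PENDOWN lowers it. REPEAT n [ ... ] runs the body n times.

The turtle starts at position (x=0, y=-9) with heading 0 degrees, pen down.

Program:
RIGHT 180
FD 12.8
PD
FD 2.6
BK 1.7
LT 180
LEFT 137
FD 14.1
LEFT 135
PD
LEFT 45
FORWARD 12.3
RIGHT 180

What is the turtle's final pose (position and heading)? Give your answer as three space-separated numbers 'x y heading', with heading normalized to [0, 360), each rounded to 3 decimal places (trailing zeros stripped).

Executing turtle program step by step:
Start: pos=(0,-9), heading=0, pen down
RT 180: heading 0 -> 180
FD 12.8: (0,-9) -> (-12.8,-9) [heading=180, draw]
PD: pen down
FD 2.6: (-12.8,-9) -> (-15.4,-9) [heading=180, draw]
BK 1.7: (-15.4,-9) -> (-13.7,-9) [heading=180, draw]
LT 180: heading 180 -> 0
LT 137: heading 0 -> 137
FD 14.1: (-13.7,-9) -> (-24.012,0.616) [heading=137, draw]
LT 135: heading 137 -> 272
PD: pen down
LT 45: heading 272 -> 317
FD 12.3: (-24.012,0.616) -> (-15.016,-7.772) [heading=317, draw]
RT 180: heading 317 -> 137
Final: pos=(-15.016,-7.772), heading=137, 5 segment(s) drawn

Answer: -15.016 -7.772 137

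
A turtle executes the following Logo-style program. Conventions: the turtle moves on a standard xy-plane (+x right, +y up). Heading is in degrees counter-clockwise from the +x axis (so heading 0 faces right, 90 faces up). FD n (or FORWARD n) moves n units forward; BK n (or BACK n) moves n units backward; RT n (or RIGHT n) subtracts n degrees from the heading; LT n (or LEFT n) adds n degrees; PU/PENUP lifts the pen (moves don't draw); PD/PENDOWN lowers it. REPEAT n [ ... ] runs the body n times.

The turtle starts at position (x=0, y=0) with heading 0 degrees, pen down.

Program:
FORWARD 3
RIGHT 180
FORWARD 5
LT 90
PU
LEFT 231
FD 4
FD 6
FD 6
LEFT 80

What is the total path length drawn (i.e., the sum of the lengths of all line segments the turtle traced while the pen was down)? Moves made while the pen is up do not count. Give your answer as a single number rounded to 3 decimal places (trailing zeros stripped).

Executing turtle program step by step:
Start: pos=(0,0), heading=0, pen down
FD 3: (0,0) -> (3,0) [heading=0, draw]
RT 180: heading 0 -> 180
FD 5: (3,0) -> (-2,0) [heading=180, draw]
LT 90: heading 180 -> 270
PU: pen up
LT 231: heading 270 -> 141
FD 4: (-2,0) -> (-5.109,2.517) [heading=141, move]
FD 6: (-5.109,2.517) -> (-9.771,6.293) [heading=141, move]
FD 6: (-9.771,6.293) -> (-14.434,10.069) [heading=141, move]
LT 80: heading 141 -> 221
Final: pos=(-14.434,10.069), heading=221, 2 segment(s) drawn

Segment lengths:
  seg 1: (0,0) -> (3,0), length = 3
  seg 2: (3,0) -> (-2,0), length = 5
Total = 8

Answer: 8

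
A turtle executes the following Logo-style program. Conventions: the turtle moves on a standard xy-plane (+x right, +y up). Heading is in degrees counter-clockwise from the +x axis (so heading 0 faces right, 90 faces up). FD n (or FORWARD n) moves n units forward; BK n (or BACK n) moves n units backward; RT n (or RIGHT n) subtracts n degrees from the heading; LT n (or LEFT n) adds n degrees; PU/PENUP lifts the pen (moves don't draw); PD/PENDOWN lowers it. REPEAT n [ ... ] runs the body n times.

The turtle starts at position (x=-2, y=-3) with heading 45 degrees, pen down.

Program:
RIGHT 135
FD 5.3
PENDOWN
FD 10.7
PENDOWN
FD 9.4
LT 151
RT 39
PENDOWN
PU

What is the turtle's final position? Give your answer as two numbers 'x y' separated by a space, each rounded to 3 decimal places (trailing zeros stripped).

Answer: -2 -28.4

Derivation:
Executing turtle program step by step:
Start: pos=(-2,-3), heading=45, pen down
RT 135: heading 45 -> 270
FD 5.3: (-2,-3) -> (-2,-8.3) [heading=270, draw]
PD: pen down
FD 10.7: (-2,-8.3) -> (-2,-19) [heading=270, draw]
PD: pen down
FD 9.4: (-2,-19) -> (-2,-28.4) [heading=270, draw]
LT 151: heading 270 -> 61
RT 39: heading 61 -> 22
PD: pen down
PU: pen up
Final: pos=(-2,-28.4), heading=22, 3 segment(s) drawn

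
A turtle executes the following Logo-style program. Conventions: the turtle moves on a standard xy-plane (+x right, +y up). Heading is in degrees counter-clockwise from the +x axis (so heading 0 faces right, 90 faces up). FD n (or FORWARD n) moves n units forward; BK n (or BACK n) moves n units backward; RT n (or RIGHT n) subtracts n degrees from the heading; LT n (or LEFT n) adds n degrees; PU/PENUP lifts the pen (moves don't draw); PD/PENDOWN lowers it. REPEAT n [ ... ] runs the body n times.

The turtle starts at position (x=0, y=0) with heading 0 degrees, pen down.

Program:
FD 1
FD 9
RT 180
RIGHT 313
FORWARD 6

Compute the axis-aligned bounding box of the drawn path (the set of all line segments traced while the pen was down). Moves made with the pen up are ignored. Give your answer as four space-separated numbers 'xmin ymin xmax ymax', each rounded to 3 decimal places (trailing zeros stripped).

Executing turtle program step by step:
Start: pos=(0,0), heading=0, pen down
FD 1: (0,0) -> (1,0) [heading=0, draw]
FD 9: (1,0) -> (10,0) [heading=0, draw]
RT 180: heading 0 -> 180
RT 313: heading 180 -> 227
FD 6: (10,0) -> (5.908,-4.388) [heading=227, draw]
Final: pos=(5.908,-4.388), heading=227, 3 segment(s) drawn

Segment endpoints: x in {0, 1, 5.908, 10}, y in {-4.388, 0}
xmin=0, ymin=-4.388, xmax=10, ymax=0

Answer: 0 -4.388 10 0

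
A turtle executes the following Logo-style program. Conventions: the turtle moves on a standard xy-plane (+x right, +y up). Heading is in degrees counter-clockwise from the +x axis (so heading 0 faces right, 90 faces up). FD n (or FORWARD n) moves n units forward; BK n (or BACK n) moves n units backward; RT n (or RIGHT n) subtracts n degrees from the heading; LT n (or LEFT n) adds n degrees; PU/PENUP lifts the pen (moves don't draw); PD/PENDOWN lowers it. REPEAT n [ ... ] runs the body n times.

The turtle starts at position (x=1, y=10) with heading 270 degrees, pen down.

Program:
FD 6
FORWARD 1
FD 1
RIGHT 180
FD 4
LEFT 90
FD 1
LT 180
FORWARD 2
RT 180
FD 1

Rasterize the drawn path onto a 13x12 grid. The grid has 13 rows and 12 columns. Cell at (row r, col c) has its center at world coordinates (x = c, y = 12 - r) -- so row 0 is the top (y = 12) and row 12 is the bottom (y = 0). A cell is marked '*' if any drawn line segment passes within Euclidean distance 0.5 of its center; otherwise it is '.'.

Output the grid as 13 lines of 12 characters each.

Segment 0: (1,10) -> (1,4)
Segment 1: (1,4) -> (1,3)
Segment 2: (1,3) -> (1,2)
Segment 3: (1,2) -> (1,6)
Segment 4: (1,6) -> (-0,6)
Segment 5: (-0,6) -> (2,6)
Segment 6: (2,6) -> (1,6)

Answer: ............
............
.*..........
.*..........
.*..........
.*..........
***.........
.*..........
.*..........
.*..........
.*..........
............
............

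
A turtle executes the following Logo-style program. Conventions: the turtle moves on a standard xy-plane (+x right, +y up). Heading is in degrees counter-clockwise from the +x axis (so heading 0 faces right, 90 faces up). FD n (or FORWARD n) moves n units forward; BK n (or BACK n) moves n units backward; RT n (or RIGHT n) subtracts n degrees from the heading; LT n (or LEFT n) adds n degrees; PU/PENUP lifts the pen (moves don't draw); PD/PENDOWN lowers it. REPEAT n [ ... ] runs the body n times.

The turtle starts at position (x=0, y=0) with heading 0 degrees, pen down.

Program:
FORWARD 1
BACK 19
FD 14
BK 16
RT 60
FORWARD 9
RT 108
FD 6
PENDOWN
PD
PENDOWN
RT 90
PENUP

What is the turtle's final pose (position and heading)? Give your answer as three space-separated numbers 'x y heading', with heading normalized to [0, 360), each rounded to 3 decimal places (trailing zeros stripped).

Answer: -21.369 -9.042 102

Derivation:
Executing turtle program step by step:
Start: pos=(0,0), heading=0, pen down
FD 1: (0,0) -> (1,0) [heading=0, draw]
BK 19: (1,0) -> (-18,0) [heading=0, draw]
FD 14: (-18,0) -> (-4,0) [heading=0, draw]
BK 16: (-4,0) -> (-20,0) [heading=0, draw]
RT 60: heading 0 -> 300
FD 9: (-20,0) -> (-15.5,-7.794) [heading=300, draw]
RT 108: heading 300 -> 192
FD 6: (-15.5,-7.794) -> (-21.369,-9.042) [heading=192, draw]
PD: pen down
PD: pen down
PD: pen down
RT 90: heading 192 -> 102
PU: pen up
Final: pos=(-21.369,-9.042), heading=102, 6 segment(s) drawn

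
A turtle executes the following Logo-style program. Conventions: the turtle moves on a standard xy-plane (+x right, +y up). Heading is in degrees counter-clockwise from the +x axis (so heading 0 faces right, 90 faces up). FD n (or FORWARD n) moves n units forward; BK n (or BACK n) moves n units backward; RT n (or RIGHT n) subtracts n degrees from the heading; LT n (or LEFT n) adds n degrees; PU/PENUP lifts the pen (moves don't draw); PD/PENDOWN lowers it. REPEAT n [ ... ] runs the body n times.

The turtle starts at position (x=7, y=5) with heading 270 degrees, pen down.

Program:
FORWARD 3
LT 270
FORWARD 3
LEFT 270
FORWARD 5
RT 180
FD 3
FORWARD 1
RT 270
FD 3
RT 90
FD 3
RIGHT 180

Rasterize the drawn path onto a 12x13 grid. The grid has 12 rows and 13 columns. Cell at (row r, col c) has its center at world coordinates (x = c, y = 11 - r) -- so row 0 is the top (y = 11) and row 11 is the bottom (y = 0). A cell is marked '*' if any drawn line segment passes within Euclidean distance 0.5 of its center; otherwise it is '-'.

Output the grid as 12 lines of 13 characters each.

Answer: -------------
-------------
-------------
-------------
----*--------
----*--------
----*--*-----
----*--*-----
----****-----
----****-----
-------*-----
-------*-----

Derivation:
Segment 0: (7,5) -> (7,2)
Segment 1: (7,2) -> (4,2)
Segment 2: (4,2) -> (4,7)
Segment 3: (4,7) -> (4,4)
Segment 4: (4,4) -> (4,3)
Segment 5: (4,3) -> (7,3)
Segment 6: (7,3) -> (7,0)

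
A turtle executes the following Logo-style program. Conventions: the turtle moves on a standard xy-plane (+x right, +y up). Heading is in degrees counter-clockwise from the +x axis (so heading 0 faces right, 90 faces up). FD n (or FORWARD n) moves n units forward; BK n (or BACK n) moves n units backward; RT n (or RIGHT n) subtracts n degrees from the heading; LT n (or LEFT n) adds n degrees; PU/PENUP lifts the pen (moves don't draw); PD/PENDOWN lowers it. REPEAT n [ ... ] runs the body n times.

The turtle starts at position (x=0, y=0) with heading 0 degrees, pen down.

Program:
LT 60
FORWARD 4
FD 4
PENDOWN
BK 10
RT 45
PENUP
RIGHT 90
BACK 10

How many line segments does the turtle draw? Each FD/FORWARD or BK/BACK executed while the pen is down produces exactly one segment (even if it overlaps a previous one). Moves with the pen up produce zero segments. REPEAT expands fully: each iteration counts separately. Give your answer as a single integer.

Answer: 3

Derivation:
Executing turtle program step by step:
Start: pos=(0,0), heading=0, pen down
LT 60: heading 0 -> 60
FD 4: (0,0) -> (2,3.464) [heading=60, draw]
FD 4: (2,3.464) -> (4,6.928) [heading=60, draw]
PD: pen down
BK 10: (4,6.928) -> (-1,-1.732) [heading=60, draw]
RT 45: heading 60 -> 15
PU: pen up
RT 90: heading 15 -> 285
BK 10: (-1,-1.732) -> (-3.588,7.927) [heading=285, move]
Final: pos=(-3.588,7.927), heading=285, 3 segment(s) drawn
Segments drawn: 3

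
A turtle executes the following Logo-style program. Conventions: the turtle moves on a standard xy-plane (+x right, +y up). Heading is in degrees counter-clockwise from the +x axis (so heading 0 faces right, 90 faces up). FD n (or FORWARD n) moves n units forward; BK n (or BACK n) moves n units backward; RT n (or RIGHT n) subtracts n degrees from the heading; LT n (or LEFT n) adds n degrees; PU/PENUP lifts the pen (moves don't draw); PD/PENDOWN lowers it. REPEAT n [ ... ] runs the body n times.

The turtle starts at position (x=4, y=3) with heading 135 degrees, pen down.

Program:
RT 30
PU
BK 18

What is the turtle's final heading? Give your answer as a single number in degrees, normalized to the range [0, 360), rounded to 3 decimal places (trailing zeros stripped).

Executing turtle program step by step:
Start: pos=(4,3), heading=135, pen down
RT 30: heading 135 -> 105
PU: pen up
BK 18: (4,3) -> (8.659,-14.387) [heading=105, move]
Final: pos=(8.659,-14.387), heading=105, 0 segment(s) drawn

Answer: 105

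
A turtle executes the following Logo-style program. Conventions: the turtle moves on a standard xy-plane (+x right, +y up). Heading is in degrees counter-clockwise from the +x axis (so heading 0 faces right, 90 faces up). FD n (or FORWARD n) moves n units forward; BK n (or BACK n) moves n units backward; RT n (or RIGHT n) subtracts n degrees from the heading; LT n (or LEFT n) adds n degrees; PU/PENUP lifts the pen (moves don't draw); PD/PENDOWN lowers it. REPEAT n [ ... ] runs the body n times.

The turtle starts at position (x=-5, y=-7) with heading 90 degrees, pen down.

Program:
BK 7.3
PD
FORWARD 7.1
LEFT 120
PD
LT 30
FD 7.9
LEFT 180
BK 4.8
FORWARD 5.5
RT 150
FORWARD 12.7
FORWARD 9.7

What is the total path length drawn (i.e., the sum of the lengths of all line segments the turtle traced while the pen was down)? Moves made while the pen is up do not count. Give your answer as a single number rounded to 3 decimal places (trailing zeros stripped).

Answer: 55

Derivation:
Executing turtle program step by step:
Start: pos=(-5,-7), heading=90, pen down
BK 7.3: (-5,-7) -> (-5,-14.3) [heading=90, draw]
PD: pen down
FD 7.1: (-5,-14.3) -> (-5,-7.2) [heading=90, draw]
LT 120: heading 90 -> 210
PD: pen down
LT 30: heading 210 -> 240
FD 7.9: (-5,-7.2) -> (-8.95,-14.042) [heading=240, draw]
LT 180: heading 240 -> 60
BK 4.8: (-8.95,-14.042) -> (-11.35,-18.199) [heading=60, draw]
FD 5.5: (-11.35,-18.199) -> (-8.6,-13.435) [heading=60, draw]
RT 150: heading 60 -> 270
FD 12.7: (-8.6,-13.435) -> (-8.6,-26.135) [heading=270, draw]
FD 9.7: (-8.6,-26.135) -> (-8.6,-35.835) [heading=270, draw]
Final: pos=(-8.6,-35.835), heading=270, 7 segment(s) drawn

Segment lengths:
  seg 1: (-5,-7) -> (-5,-14.3), length = 7.3
  seg 2: (-5,-14.3) -> (-5,-7.2), length = 7.1
  seg 3: (-5,-7.2) -> (-8.95,-14.042), length = 7.9
  seg 4: (-8.95,-14.042) -> (-11.35,-18.199), length = 4.8
  seg 5: (-11.35,-18.199) -> (-8.6,-13.435), length = 5.5
  seg 6: (-8.6,-13.435) -> (-8.6,-26.135), length = 12.7
  seg 7: (-8.6,-26.135) -> (-8.6,-35.835), length = 9.7
Total = 55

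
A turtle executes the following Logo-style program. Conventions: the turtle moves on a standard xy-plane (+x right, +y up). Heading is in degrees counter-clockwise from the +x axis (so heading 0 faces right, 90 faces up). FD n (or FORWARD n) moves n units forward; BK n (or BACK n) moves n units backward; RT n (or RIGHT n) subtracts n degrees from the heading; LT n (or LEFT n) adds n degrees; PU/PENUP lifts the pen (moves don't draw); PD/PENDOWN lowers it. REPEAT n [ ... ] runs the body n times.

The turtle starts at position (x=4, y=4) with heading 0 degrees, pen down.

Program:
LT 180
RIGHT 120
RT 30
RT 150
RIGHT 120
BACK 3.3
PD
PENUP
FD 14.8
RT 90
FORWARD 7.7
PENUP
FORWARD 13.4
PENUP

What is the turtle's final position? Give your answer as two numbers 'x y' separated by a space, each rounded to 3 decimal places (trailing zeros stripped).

Executing turtle program step by step:
Start: pos=(4,4), heading=0, pen down
LT 180: heading 0 -> 180
RT 120: heading 180 -> 60
RT 30: heading 60 -> 30
RT 150: heading 30 -> 240
RT 120: heading 240 -> 120
BK 3.3: (4,4) -> (5.65,1.142) [heading=120, draw]
PD: pen down
PU: pen up
FD 14.8: (5.65,1.142) -> (-1.75,13.959) [heading=120, move]
RT 90: heading 120 -> 30
FD 7.7: (-1.75,13.959) -> (4.918,17.809) [heading=30, move]
PU: pen up
FD 13.4: (4.918,17.809) -> (16.523,24.509) [heading=30, move]
PU: pen up
Final: pos=(16.523,24.509), heading=30, 1 segment(s) drawn

Answer: 16.523 24.509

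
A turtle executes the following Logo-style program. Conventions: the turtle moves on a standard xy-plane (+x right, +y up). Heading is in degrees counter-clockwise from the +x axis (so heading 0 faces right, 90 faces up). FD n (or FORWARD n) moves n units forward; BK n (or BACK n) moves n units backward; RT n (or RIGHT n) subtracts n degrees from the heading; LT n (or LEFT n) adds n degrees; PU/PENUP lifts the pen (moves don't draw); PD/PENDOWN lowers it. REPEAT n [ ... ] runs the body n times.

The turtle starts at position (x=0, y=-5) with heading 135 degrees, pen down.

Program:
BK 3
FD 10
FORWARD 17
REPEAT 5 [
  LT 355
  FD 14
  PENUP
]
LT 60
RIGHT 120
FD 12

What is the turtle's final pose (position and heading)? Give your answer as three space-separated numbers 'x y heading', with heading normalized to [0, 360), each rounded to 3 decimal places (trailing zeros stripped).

Executing turtle program step by step:
Start: pos=(0,-5), heading=135, pen down
BK 3: (0,-5) -> (2.121,-7.121) [heading=135, draw]
FD 10: (2.121,-7.121) -> (-4.95,-0.05) [heading=135, draw]
FD 17: (-4.95,-0.05) -> (-16.971,11.971) [heading=135, draw]
REPEAT 5 [
  -- iteration 1/5 --
  LT 355: heading 135 -> 130
  FD 14: (-16.971,11.971) -> (-25.97,22.695) [heading=130, draw]
  PU: pen up
  -- iteration 2/5 --
  LT 355: heading 130 -> 125
  FD 14: (-25.97,22.695) -> (-34,34.163) [heading=125, move]
  PU: pen up
  -- iteration 3/5 --
  LT 355: heading 125 -> 120
  FD 14: (-34,34.163) -> (-41,46.288) [heading=120, move]
  PU: pen up
  -- iteration 4/5 --
  LT 355: heading 120 -> 115
  FD 14: (-41,46.288) -> (-46.916,58.976) [heading=115, move]
  PU: pen up
  -- iteration 5/5 --
  LT 355: heading 115 -> 110
  FD 14: (-46.916,58.976) -> (-51.705,72.132) [heading=110, move]
  PU: pen up
]
LT 60: heading 110 -> 170
RT 120: heading 170 -> 50
FD 12: (-51.705,72.132) -> (-43.991,81.324) [heading=50, move]
Final: pos=(-43.991,81.324), heading=50, 4 segment(s) drawn

Answer: -43.991 81.324 50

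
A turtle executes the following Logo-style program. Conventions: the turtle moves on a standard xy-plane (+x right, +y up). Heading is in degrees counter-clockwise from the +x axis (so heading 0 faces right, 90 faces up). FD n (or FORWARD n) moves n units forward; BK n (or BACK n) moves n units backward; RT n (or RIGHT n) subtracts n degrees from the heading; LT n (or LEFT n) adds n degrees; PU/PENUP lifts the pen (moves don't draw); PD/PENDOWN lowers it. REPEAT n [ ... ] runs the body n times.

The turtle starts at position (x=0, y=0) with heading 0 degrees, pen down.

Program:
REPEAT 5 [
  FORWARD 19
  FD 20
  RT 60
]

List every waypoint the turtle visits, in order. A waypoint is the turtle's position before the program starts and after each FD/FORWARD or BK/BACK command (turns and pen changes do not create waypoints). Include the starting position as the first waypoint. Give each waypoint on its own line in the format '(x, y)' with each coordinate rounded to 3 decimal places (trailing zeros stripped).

Executing turtle program step by step:
Start: pos=(0,0), heading=0, pen down
REPEAT 5 [
  -- iteration 1/5 --
  FD 19: (0,0) -> (19,0) [heading=0, draw]
  FD 20: (19,0) -> (39,0) [heading=0, draw]
  RT 60: heading 0 -> 300
  -- iteration 2/5 --
  FD 19: (39,0) -> (48.5,-16.454) [heading=300, draw]
  FD 20: (48.5,-16.454) -> (58.5,-33.775) [heading=300, draw]
  RT 60: heading 300 -> 240
  -- iteration 3/5 --
  FD 19: (58.5,-33.775) -> (49,-50.229) [heading=240, draw]
  FD 20: (49,-50.229) -> (39,-67.55) [heading=240, draw]
  RT 60: heading 240 -> 180
  -- iteration 4/5 --
  FD 19: (39,-67.55) -> (20,-67.55) [heading=180, draw]
  FD 20: (20,-67.55) -> (0,-67.55) [heading=180, draw]
  RT 60: heading 180 -> 120
  -- iteration 5/5 --
  FD 19: (0,-67.55) -> (-9.5,-51.095) [heading=120, draw]
  FD 20: (-9.5,-51.095) -> (-19.5,-33.775) [heading=120, draw]
  RT 60: heading 120 -> 60
]
Final: pos=(-19.5,-33.775), heading=60, 10 segment(s) drawn
Waypoints (11 total):
(0, 0)
(19, 0)
(39, 0)
(48.5, -16.454)
(58.5, -33.775)
(49, -50.229)
(39, -67.55)
(20, -67.55)
(0, -67.55)
(-9.5, -51.095)
(-19.5, -33.775)

Answer: (0, 0)
(19, 0)
(39, 0)
(48.5, -16.454)
(58.5, -33.775)
(49, -50.229)
(39, -67.55)
(20, -67.55)
(0, -67.55)
(-9.5, -51.095)
(-19.5, -33.775)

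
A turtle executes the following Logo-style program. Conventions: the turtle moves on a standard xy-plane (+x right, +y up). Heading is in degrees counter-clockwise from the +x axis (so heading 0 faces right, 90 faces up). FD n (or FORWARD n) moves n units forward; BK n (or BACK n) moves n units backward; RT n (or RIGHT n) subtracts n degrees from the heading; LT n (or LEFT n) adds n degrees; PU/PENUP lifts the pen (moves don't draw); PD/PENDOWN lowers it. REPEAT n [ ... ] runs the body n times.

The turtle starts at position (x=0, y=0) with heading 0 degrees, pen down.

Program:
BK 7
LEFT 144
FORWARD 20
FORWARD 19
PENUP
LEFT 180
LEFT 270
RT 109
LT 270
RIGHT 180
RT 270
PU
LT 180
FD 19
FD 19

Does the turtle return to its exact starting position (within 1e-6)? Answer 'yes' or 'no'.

Answer: no

Derivation:
Executing turtle program step by step:
Start: pos=(0,0), heading=0, pen down
BK 7: (0,0) -> (-7,0) [heading=0, draw]
LT 144: heading 0 -> 144
FD 20: (-7,0) -> (-23.18,11.756) [heading=144, draw]
FD 19: (-23.18,11.756) -> (-38.552,22.924) [heading=144, draw]
PU: pen up
LT 180: heading 144 -> 324
LT 270: heading 324 -> 234
RT 109: heading 234 -> 125
LT 270: heading 125 -> 35
RT 180: heading 35 -> 215
RT 270: heading 215 -> 305
PU: pen up
LT 180: heading 305 -> 125
FD 19: (-38.552,22.924) -> (-49.45,38.488) [heading=125, move]
FD 19: (-49.45,38.488) -> (-60.348,54.051) [heading=125, move]
Final: pos=(-60.348,54.051), heading=125, 3 segment(s) drawn

Start position: (0, 0)
Final position: (-60.348, 54.051)
Distance = 81.015; >= 1e-6 -> NOT closed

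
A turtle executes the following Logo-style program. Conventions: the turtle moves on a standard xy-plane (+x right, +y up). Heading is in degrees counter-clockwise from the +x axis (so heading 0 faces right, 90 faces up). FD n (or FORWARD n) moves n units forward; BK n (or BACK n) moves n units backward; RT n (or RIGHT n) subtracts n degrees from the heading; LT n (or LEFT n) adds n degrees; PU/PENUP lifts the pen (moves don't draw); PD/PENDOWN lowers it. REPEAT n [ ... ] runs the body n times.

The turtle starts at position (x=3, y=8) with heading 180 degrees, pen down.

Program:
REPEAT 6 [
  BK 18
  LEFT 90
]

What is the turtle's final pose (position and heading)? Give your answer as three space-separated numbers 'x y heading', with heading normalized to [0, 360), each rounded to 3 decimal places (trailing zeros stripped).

Answer: 21 26 0

Derivation:
Executing turtle program step by step:
Start: pos=(3,8), heading=180, pen down
REPEAT 6 [
  -- iteration 1/6 --
  BK 18: (3,8) -> (21,8) [heading=180, draw]
  LT 90: heading 180 -> 270
  -- iteration 2/6 --
  BK 18: (21,8) -> (21,26) [heading=270, draw]
  LT 90: heading 270 -> 0
  -- iteration 3/6 --
  BK 18: (21,26) -> (3,26) [heading=0, draw]
  LT 90: heading 0 -> 90
  -- iteration 4/6 --
  BK 18: (3,26) -> (3,8) [heading=90, draw]
  LT 90: heading 90 -> 180
  -- iteration 5/6 --
  BK 18: (3,8) -> (21,8) [heading=180, draw]
  LT 90: heading 180 -> 270
  -- iteration 6/6 --
  BK 18: (21,8) -> (21,26) [heading=270, draw]
  LT 90: heading 270 -> 0
]
Final: pos=(21,26), heading=0, 6 segment(s) drawn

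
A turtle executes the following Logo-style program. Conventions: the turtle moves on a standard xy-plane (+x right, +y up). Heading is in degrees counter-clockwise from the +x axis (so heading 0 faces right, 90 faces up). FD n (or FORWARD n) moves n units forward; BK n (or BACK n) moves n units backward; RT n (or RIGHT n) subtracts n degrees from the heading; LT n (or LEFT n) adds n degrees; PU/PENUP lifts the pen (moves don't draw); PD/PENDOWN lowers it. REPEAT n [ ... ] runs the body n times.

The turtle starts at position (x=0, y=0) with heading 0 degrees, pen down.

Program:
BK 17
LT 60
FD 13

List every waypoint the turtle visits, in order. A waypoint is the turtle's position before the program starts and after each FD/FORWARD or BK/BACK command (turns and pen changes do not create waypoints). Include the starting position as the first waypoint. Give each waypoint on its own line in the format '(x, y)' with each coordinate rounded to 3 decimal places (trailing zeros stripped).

Executing turtle program step by step:
Start: pos=(0,0), heading=0, pen down
BK 17: (0,0) -> (-17,0) [heading=0, draw]
LT 60: heading 0 -> 60
FD 13: (-17,0) -> (-10.5,11.258) [heading=60, draw]
Final: pos=(-10.5,11.258), heading=60, 2 segment(s) drawn
Waypoints (3 total):
(0, 0)
(-17, 0)
(-10.5, 11.258)

Answer: (0, 0)
(-17, 0)
(-10.5, 11.258)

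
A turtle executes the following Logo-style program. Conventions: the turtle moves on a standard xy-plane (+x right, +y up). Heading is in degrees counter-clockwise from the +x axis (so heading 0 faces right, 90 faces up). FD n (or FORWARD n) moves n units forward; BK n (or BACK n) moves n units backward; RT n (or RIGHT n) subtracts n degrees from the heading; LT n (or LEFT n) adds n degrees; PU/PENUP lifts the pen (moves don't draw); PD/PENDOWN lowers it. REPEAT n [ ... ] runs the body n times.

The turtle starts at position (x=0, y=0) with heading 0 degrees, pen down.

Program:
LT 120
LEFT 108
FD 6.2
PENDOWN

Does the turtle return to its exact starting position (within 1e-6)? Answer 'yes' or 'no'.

Answer: no

Derivation:
Executing turtle program step by step:
Start: pos=(0,0), heading=0, pen down
LT 120: heading 0 -> 120
LT 108: heading 120 -> 228
FD 6.2: (0,0) -> (-4.149,-4.607) [heading=228, draw]
PD: pen down
Final: pos=(-4.149,-4.607), heading=228, 1 segment(s) drawn

Start position: (0, 0)
Final position: (-4.149, -4.607)
Distance = 6.2; >= 1e-6 -> NOT closed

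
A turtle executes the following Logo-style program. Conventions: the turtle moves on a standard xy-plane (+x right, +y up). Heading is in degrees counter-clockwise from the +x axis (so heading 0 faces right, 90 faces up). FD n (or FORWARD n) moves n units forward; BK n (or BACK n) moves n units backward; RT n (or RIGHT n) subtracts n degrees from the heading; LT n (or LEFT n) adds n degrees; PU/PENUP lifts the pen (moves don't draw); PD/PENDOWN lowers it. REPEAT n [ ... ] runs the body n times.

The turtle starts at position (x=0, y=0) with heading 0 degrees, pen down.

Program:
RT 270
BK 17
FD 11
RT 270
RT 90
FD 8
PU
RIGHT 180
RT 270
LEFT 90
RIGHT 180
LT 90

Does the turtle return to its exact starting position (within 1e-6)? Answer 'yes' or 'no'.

Answer: no

Derivation:
Executing turtle program step by step:
Start: pos=(0,0), heading=0, pen down
RT 270: heading 0 -> 90
BK 17: (0,0) -> (0,-17) [heading=90, draw]
FD 11: (0,-17) -> (0,-6) [heading=90, draw]
RT 270: heading 90 -> 180
RT 90: heading 180 -> 90
FD 8: (0,-6) -> (0,2) [heading=90, draw]
PU: pen up
RT 180: heading 90 -> 270
RT 270: heading 270 -> 0
LT 90: heading 0 -> 90
RT 180: heading 90 -> 270
LT 90: heading 270 -> 0
Final: pos=(0,2), heading=0, 3 segment(s) drawn

Start position: (0, 0)
Final position: (0, 2)
Distance = 2; >= 1e-6 -> NOT closed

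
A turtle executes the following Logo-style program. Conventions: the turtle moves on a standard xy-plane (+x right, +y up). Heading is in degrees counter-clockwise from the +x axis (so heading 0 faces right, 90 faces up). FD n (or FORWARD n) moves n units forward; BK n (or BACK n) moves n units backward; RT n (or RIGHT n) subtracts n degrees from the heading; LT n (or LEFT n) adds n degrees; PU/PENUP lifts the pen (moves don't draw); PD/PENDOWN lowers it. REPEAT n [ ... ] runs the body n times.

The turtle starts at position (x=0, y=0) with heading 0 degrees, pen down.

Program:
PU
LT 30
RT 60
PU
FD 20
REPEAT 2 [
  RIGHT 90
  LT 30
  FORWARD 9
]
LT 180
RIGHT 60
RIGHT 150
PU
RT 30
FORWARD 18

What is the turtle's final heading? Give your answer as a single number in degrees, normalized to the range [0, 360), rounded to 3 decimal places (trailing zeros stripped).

Executing turtle program step by step:
Start: pos=(0,0), heading=0, pen down
PU: pen up
LT 30: heading 0 -> 30
RT 60: heading 30 -> 330
PU: pen up
FD 20: (0,0) -> (17.321,-10) [heading=330, move]
REPEAT 2 [
  -- iteration 1/2 --
  RT 90: heading 330 -> 240
  LT 30: heading 240 -> 270
  FD 9: (17.321,-10) -> (17.321,-19) [heading=270, move]
  -- iteration 2/2 --
  RT 90: heading 270 -> 180
  LT 30: heading 180 -> 210
  FD 9: (17.321,-19) -> (9.526,-23.5) [heading=210, move]
]
LT 180: heading 210 -> 30
RT 60: heading 30 -> 330
RT 150: heading 330 -> 180
PU: pen up
RT 30: heading 180 -> 150
FD 18: (9.526,-23.5) -> (-6.062,-14.5) [heading=150, move]
Final: pos=(-6.062,-14.5), heading=150, 0 segment(s) drawn

Answer: 150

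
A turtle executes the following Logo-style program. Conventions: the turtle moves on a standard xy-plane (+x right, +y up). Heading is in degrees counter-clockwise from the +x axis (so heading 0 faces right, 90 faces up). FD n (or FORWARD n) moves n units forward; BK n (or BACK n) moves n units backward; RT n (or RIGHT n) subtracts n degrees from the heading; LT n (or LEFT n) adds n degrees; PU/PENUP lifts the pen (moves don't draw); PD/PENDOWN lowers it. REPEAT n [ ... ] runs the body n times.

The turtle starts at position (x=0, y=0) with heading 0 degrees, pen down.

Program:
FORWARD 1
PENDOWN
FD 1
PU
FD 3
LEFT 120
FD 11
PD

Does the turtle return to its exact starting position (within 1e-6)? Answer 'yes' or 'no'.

Answer: no

Derivation:
Executing turtle program step by step:
Start: pos=(0,0), heading=0, pen down
FD 1: (0,0) -> (1,0) [heading=0, draw]
PD: pen down
FD 1: (1,0) -> (2,0) [heading=0, draw]
PU: pen up
FD 3: (2,0) -> (5,0) [heading=0, move]
LT 120: heading 0 -> 120
FD 11: (5,0) -> (-0.5,9.526) [heading=120, move]
PD: pen down
Final: pos=(-0.5,9.526), heading=120, 2 segment(s) drawn

Start position: (0, 0)
Final position: (-0.5, 9.526)
Distance = 9.539; >= 1e-6 -> NOT closed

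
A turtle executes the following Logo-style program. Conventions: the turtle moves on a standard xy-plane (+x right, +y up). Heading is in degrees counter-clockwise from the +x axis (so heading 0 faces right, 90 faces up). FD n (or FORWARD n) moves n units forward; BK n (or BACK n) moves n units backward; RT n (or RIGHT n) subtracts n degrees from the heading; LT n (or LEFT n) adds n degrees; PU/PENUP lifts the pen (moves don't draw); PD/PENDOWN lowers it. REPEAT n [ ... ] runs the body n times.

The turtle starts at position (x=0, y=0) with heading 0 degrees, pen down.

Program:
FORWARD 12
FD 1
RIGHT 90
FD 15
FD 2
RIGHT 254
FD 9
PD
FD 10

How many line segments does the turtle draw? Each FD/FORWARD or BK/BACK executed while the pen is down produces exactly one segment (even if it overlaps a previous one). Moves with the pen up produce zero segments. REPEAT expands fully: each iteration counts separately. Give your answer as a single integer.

Answer: 6

Derivation:
Executing turtle program step by step:
Start: pos=(0,0), heading=0, pen down
FD 12: (0,0) -> (12,0) [heading=0, draw]
FD 1: (12,0) -> (13,0) [heading=0, draw]
RT 90: heading 0 -> 270
FD 15: (13,0) -> (13,-15) [heading=270, draw]
FD 2: (13,-15) -> (13,-17) [heading=270, draw]
RT 254: heading 270 -> 16
FD 9: (13,-17) -> (21.651,-14.519) [heading=16, draw]
PD: pen down
FD 10: (21.651,-14.519) -> (31.264,-11.763) [heading=16, draw]
Final: pos=(31.264,-11.763), heading=16, 6 segment(s) drawn
Segments drawn: 6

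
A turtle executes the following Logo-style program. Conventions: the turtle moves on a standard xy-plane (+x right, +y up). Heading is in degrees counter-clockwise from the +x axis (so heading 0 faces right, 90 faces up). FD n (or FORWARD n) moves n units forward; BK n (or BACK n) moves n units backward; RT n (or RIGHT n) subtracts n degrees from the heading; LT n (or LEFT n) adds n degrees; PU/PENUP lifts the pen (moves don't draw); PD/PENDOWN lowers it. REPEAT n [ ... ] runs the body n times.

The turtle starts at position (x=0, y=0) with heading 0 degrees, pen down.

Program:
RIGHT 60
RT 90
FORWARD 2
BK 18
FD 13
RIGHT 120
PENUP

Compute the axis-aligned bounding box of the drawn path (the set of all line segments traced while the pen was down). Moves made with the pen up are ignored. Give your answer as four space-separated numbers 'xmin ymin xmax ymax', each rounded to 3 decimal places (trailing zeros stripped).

Executing turtle program step by step:
Start: pos=(0,0), heading=0, pen down
RT 60: heading 0 -> 300
RT 90: heading 300 -> 210
FD 2: (0,0) -> (-1.732,-1) [heading=210, draw]
BK 18: (-1.732,-1) -> (13.856,8) [heading=210, draw]
FD 13: (13.856,8) -> (2.598,1.5) [heading=210, draw]
RT 120: heading 210 -> 90
PU: pen up
Final: pos=(2.598,1.5), heading=90, 3 segment(s) drawn

Segment endpoints: x in {-1.732, 0, 2.598, 13.856}, y in {-1, 0, 1.5, 8}
xmin=-1.732, ymin=-1, xmax=13.856, ymax=8

Answer: -1.732 -1 13.856 8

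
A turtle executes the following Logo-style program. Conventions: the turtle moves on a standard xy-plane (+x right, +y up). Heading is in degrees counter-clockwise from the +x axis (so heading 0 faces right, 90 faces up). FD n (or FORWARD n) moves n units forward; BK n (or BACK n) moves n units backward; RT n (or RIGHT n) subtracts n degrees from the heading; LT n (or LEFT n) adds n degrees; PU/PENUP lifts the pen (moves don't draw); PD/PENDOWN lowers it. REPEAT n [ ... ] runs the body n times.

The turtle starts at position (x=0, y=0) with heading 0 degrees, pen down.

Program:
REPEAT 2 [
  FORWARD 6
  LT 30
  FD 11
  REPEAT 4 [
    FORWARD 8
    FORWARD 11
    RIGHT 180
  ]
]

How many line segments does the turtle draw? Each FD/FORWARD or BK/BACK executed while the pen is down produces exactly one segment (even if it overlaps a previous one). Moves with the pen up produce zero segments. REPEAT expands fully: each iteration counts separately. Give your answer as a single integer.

Answer: 20

Derivation:
Executing turtle program step by step:
Start: pos=(0,0), heading=0, pen down
REPEAT 2 [
  -- iteration 1/2 --
  FD 6: (0,0) -> (6,0) [heading=0, draw]
  LT 30: heading 0 -> 30
  FD 11: (6,0) -> (15.526,5.5) [heading=30, draw]
  REPEAT 4 [
    -- iteration 1/4 --
    FD 8: (15.526,5.5) -> (22.454,9.5) [heading=30, draw]
    FD 11: (22.454,9.5) -> (31.981,15) [heading=30, draw]
    RT 180: heading 30 -> 210
    -- iteration 2/4 --
    FD 8: (31.981,15) -> (25.053,11) [heading=210, draw]
    FD 11: (25.053,11) -> (15.526,5.5) [heading=210, draw]
    RT 180: heading 210 -> 30
    -- iteration 3/4 --
    FD 8: (15.526,5.5) -> (22.454,9.5) [heading=30, draw]
    FD 11: (22.454,9.5) -> (31.981,15) [heading=30, draw]
    RT 180: heading 30 -> 210
    -- iteration 4/4 --
    FD 8: (31.981,15) -> (25.053,11) [heading=210, draw]
    FD 11: (25.053,11) -> (15.526,5.5) [heading=210, draw]
    RT 180: heading 210 -> 30
  ]
  -- iteration 2/2 --
  FD 6: (15.526,5.5) -> (20.722,8.5) [heading=30, draw]
  LT 30: heading 30 -> 60
  FD 11: (20.722,8.5) -> (26.222,18.026) [heading=60, draw]
  REPEAT 4 [
    -- iteration 1/4 --
    FD 8: (26.222,18.026) -> (30.222,24.954) [heading=60, draw]
    FD 11: (30.222,24.954) -> (35.722,34.481) [heading=60, draw]
    RT 180: heading 60 -> 240
    -- iteration 2/4 --
    FD 8: (35.722,34.481) -> (31.722,27.553) [heading=240, draw]
    FD 11: (31.722,27.553) -> (26.222,18.026) [heading=240, draw]
    RT 180: heading 240 -> 60
    -- iteration 3/4 --
    FD 8: (26.222,18.026) -> (30.222,24.954) [heading=60, draw]
    FD 11: (30.222,24.954) -> (35.722,34.481) [heading=60, draw]
    RT 180: heading 60 -> 240
    -- iteration 4/4 --
    FD 8: (35.722,34.481) -> (31.722,27.553) [heading=240, draw]
    FD 11: (31.722,27.553) -> (26.222,18.026) [heading=240, draw]
    RT 180: heading 240 -> 60
  ]
]
Final: pos=(26.222,18.026), heading=60, 20 segment(s) drawn
Segments drawn: 20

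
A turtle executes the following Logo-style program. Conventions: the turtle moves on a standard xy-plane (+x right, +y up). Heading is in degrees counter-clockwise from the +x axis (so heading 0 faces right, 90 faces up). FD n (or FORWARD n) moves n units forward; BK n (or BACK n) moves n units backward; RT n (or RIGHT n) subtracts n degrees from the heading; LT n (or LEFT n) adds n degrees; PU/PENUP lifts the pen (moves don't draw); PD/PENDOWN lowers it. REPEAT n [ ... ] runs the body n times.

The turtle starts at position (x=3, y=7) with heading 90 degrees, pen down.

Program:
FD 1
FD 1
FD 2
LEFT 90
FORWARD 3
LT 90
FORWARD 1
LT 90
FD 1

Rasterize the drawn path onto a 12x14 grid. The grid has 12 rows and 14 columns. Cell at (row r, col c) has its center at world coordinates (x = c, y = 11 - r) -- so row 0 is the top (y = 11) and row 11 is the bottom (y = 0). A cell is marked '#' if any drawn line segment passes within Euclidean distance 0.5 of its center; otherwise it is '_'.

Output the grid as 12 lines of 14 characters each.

Answer: ####__________
##_#__________
___#__________
___#__________
___#__________
______________
______________
______________
______________
______________
______________
______________

Derivation:
Segment 0: (3,7) -> (3,8)
Segment 1: (3,8) -> (3,9)
Segment 2: (3,9) -> (3,11)
Segment 3: (3,11) -> (0,11)
Segment 4: (0,11) -> (-0,10)
Segment 5: (-0,10) -> (1,10)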